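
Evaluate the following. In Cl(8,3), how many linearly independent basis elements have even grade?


Even subalgebra dimension = 2^(n-1)
n = 8 + 3 = 11
2^(11 - 1) = 2^10 = 1024
Verification: sum of C(11,k) for even k = 1 + 55 + 330 + 462 + 165 + 11 = 1024
Result = 1024


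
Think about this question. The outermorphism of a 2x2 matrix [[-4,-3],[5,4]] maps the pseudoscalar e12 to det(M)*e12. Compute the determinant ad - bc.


The outermorphism of a linear map f sends e1^e2 to f(e1)^f(e2).
f(e1) = -4*e1 + 5*e2
f(e2) = -3*e1 + 4*e2
f(e1) ^ f(e2) = (-4*e1 + 5*e2) ^ (-3*e1 + 4*e2)
= (-4)*4*e12 + 5*(-3)*e21
= (-16 - (-15))*e12
= -1*e12
Coefficient = -1


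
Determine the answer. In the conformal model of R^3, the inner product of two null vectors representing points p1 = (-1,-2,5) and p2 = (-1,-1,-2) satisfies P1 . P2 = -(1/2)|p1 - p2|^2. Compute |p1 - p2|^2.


p1 - p2 = (0, -1, 7)
|p1 - p2|^2 = 0^2 + (-1)^2 + 7^2
= 0 + 1 + 49
= 50


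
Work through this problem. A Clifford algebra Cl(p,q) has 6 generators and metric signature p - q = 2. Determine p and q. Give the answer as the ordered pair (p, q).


We need p + q = 6 and p - q = 2.
Adding: 2p = 6 + 2 = 8, so p = 4.
Then q = 6 - 4 = 2.
(p, q) = (4, 2)


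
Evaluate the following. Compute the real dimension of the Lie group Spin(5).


Spin(n) double-covers SO(n); both have Lie algebra so(n) of dimension n(n-1)/2.
n = 5
n(n-1) = 5 * 4 = 20
dim Spin(5) = 20/2 = 10


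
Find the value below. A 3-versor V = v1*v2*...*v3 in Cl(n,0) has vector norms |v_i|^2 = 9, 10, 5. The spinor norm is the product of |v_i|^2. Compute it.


Spinor norm N(V) = |v1|^2 * |v2|^2 * ... * |v3|^2
= 9 * 10 * 5
Running product: 9, 90, 450
N(V) = 450


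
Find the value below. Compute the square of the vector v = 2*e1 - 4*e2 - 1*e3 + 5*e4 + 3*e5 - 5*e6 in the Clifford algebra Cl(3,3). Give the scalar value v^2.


v^2 = sum of c_i^2 * e_i^2
Positive signature terms (e_i^2 = +1): 2^2 + (-4)^2 + (-1)^2 = 21
Negative signature terms (e_j^2 = -1): 5^2 + 3^2 + (-5)^2 = 59
v^2 = 21 - 59 = -38


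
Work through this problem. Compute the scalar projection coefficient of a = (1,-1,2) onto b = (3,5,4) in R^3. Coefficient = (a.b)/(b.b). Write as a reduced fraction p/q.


Projection coefficient = (a . b) / (b . b)
a . b = 1*3 + (-1)*5 + 2*4
= 3 + (-5) + 8 = 6
b . b = 3^2 + 5^2 + 4^2
= 9 + 25 + 16 = 50
Coefficient = 6/50
In lowest terms: 3/25


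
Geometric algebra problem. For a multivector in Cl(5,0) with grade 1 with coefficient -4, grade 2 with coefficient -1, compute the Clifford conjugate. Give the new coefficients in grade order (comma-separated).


Clifford conjugate sign for grade k: (-1)^(k(k+1)/2)
Grade 1: (-1)^(1*2/2) = (-1)^1 = -1, coeff -4 -> 4
Grade 2: (-1)^(2*3/2) = (-1)^3 = -1, coeff -1 -> 1
Conjugated coefficients: 4, 1


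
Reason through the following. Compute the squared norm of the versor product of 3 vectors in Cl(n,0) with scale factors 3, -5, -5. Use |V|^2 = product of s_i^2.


Each vector v_i has |v_i|^2 = s_i^2
Squared scales: 3^2 = 9, (-5)^2 = 25, (-5)^2 = 25
|V|^2 = 9 * 25 * 25
= 5625


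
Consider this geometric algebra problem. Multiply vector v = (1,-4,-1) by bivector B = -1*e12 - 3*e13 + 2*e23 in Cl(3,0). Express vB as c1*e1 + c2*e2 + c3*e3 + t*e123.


vB has grade-1 (vector) and grade-3 (trivector) parts: vB = (v _| B) + (v ^ B).
Vector part <vB>_1:
  e1: -v2*b12 - v3*b13 = -(-4)*(-1) - (-1)*(-3) = -7
  e2: v1*b12 - v3*b23 = (1)*(-1) - (-1)*(2) = 1
  e3: v1*b13 + v2*b23 = (1)*(-3) + (-4)*(2) = -11
Trivector part <vB>_3:
  e123: v1*b23 - v2*b13 + v3*b12 = (1)*(2) - (-4)*(-3) + (-1)*(-1) = -9
vB = -7*e1 + 1*e2 - 11*e3 - 9*e123


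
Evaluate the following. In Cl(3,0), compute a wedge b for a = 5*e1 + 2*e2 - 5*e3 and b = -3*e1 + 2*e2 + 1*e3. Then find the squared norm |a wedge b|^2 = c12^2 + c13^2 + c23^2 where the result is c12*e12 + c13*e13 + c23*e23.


a wedge b = (a1*b2 - a2*b1)*e12 + (a1*b3 - a3*b1)*e13 + (a2*b3 - a3*b2)*e23
e12 coeff: 5*2 - 2*(-3) = 10 - (-6) = 16
e13 coeff: 5*1 - (-5)*(-3) = 5 - 15 = -10
e23 coeff: 2*1 - (-5)*2 = 2 - (-10) = 12
|a wedge b|^2 = 16^2 + (-10)^2 + 12^2
= 256 + 100 + 144
= 500


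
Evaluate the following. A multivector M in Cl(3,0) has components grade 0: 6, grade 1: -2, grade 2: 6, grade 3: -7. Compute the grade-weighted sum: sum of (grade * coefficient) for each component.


Grade-weighted sum = sum of grade_k * coefficient_k
0*6 = 0
1*(-2) = -2
2*6 = 12
3*(-7) = -21
Total = 0 + (-2) + 12 + (-21) = -11


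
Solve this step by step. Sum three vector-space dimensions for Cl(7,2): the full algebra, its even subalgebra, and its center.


n = 7 + 2 = 9
Total dim = 2^9 = 512
Even subalgebra dim = 2^8 = 256
n is odd, so center dim = 2
Sum = 512 + 256 + 2 = 770


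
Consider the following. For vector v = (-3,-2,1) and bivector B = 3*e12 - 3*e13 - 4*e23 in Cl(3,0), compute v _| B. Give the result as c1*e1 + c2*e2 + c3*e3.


Left contraction v _| B = <vB>_1 (grade-1 part of the geometric product vB).
Using e1_|e12 = e2, e2_|e12 = -e1, e1_|e13 = e3, e3_|e13 = -e1, e2_|e23 = e3, e3_|e23 = -e2:
e1 coeff: -v2*b12 - v3*b13 = -(-2)*(3) - (1)*(-3) = 9
e2 coeff: v1*b12 - v3*b23 = (-3)*(3) - (1)*(-4) = -5
e3 coeff: v1*b13 + v2*b23 = (-3)*(-3) + (-2)*(-4) = 17
v _| B = 9*e1 - 5*e2 + 17*e3


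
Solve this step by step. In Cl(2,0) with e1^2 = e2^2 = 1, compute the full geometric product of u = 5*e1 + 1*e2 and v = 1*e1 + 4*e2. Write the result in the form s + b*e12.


Expand: (5*e1 + 1*e2)(1*e1 + 4*e2)
= 5*1*e1e1 + 5*4*e1e2 + 1*1*e2e1 + 1*4*e2e2
Using e1^2 = e2^2 = 1, e2e1 = -e1e2:
Scalar part s = 5*1 + 1*4 = 5 + 4 = 9
Bivector part b = 5*4 - 1*1 = 20 - 1 = 19
uv = 9 + 19*e12


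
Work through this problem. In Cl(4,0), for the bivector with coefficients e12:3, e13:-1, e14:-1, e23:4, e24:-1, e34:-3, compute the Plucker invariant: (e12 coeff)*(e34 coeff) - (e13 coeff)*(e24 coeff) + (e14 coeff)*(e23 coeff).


Plucker relation: af - be + cd
a*f = 3*(-3) = -9
b*e = (-1)*(-1) = 1
c*d = (-1)*4 = -4
af - be + cd = -9 - 1 + (-4)
= -14


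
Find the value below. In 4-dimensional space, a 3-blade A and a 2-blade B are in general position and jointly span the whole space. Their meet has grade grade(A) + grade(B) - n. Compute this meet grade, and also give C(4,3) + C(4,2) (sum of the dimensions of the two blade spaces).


Meet grade = grade(A) + grade(B) - n
= 3 + 2 - 4 = 1
C(4,3) = 4
C(4,2) = 6
dim_A + dim_B = 4 + 6 = 10


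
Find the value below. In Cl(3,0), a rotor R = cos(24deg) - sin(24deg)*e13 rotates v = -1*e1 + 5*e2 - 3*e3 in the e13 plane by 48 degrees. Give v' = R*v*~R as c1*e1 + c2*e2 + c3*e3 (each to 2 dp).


Rotor R = cos(24deg) - sin(24deg)*e13
Rotation angle theta = 2 * 24 = 48 degrees in the e13 plane (e1 -> e3).
The component perpendicular to the plane (e2) is invariant: v'_2 = v2 = 5.00
cos(48deg) = 0.6691, sin(48deg) = 0.7431
v'_1 = v1*cos(theta) - v3*sin(theta) = -1*0.6691 - (-3)*0.7431 = 1.56
v'_3 = v1*sin(theta) + v3*cos(theta) = -1*0.7431 + (-3)*0.6691 = -2.75
v' = 1.56*e1 + 5.00*e2 - 2.75*e3


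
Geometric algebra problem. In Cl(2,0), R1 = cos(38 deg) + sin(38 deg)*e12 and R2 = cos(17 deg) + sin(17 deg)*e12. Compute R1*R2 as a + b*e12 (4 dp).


Same-plane rotors commute and their half-angles add:
R1*R2 = cos(a1 + a2) + sin(a1 + a2)*e12.
a1 + a2 = 38 + 17 = 55 deg
cos(55 deg) = 0.5736
sin(55 deg) = 0.8192
R1*R2 = 0.5736 + 0.8192*e12


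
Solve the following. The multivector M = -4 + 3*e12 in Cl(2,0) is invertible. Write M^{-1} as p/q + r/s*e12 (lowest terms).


M = -4 + 3*e12, where e12^2 = -1.
Since M commutes with its reverse ~M = a - b*e12, M * ~M = a^2 - b^2*e12^2 = a^2 + b^2.
So M^{-1} = ~M / (a^2 + b^2) = (a - b*e12)/(a^2 + b^2).
a^2 + b^2 = 16 + 9 = 25
Scalar part = -4/25 = -4/25
Bivector coeff = -3/25 = -3/25
M^{-1} = -4/25 - 3/25*e12


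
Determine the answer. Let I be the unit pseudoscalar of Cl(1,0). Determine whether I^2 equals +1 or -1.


The pseudoscalar I = e1...e_n (product of all n generators) of Cl(p,q) satisfies I^2 = (-1)^(q + n(n-1)/2).
p = 1, q = 0, n = p + q = 1
n(n-1)/2 = 1 * 0 / 2 = 0
Exponent = q + n(n-1)/2 = 0 + 0 = 0
I^2 = (-1)^0 = +1


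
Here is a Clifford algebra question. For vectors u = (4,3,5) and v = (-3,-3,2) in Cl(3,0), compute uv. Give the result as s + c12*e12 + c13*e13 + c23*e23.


In Cl(3,0): e_i^2 = 1, e_ie_j = -e_je_i for i != j.
Scalar part = u . v = 4*(-3) + 3*(-3) + 5*2
= -12 + (-9) + 10 = -11
e12 coeff = 4*(-3) - 3*(-3) = -12 - (-9) = -3
e13 coeff = 4*2 - 5*(-3) = 8 - (-15) = 23
e23 coeff = 3*2 - 5*(-3) = 6 - (-15) = 21
uv = -11 - 3*e12 + 23*e13 + 21*e23


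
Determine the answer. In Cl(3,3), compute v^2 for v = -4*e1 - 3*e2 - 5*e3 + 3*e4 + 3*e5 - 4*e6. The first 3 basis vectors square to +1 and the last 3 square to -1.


v^2 = sum of c_i^2 * e_i^2
Positive signature terms (e_i^2 = +1): (-4)^2 + (-3)^2 + (-5)^2 = 50
Negative signature terms (e_j^2 = -1): 3^2 + 3^2 + (-4)^2 = 34
v^2 = 50 - 34 = 16


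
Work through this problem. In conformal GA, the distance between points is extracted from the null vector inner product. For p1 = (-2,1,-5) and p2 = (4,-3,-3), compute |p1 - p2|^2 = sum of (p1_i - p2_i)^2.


p1 - p2 = (-6, 4, -2)
|p1 - p2|^2 = (-6)^2 + 4^2 + (-2)^2
= 36 + 16 + 4
= 56


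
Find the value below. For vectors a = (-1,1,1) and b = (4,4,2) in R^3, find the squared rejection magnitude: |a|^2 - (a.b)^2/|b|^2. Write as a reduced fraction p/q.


|a|^2 = (-1)^2 + 1^2 + 1^2 = 3
|b|^2 = 4^2 + 4^2 + 2^2 = 36
a . b = (-1)*4 + 1*4 + 1*2 = 2
(a.b)^2 = 2^2 = 4
|rej|^2 = 3 - 4/36
= (108 - 4)/36
= 104/36
In lowest terms: 26/9


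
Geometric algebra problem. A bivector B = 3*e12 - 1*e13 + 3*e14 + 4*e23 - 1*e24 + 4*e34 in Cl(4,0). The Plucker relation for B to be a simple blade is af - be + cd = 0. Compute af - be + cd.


Plucker relation: af - be + cd
a*f = 3*4 = 12
b*e = (-1)*(-1) = 1
c*d = 3*4 = 12
af - be + cd = 12 - 1 + 12
= 23


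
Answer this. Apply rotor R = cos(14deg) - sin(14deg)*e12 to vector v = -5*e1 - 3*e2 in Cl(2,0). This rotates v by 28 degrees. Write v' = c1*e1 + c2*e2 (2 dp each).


Rotor R = cos(14deg) - sin(14deg)*e12
Rotation angle theta = 2 * 14 = 28 degrees
v' = R*v*~R rotates v by theta.
cos(28deg) = 0.8829, sin(28deg) = 0.4695
v'_1 = -5*cos(28deg) - (-3)*sin(28deg)
= -5*0.8829 - (-3)*0.4695
= -3.01
v'_2 = -5*sin(28deg) + (-3)*cos(28deg)
= -5*0.4695 + (-3)*0.8829
= -5.00
v' = -3.01*e1 - 5.00*e2


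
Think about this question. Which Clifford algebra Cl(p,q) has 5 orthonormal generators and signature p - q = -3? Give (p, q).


We need p + q = 5 and p - q = -3.
Adding: 2p = 5 + (-3) = 2, so p = 1.
Then q = 5 - 1 = 4.
(p, q) = (1, 4)


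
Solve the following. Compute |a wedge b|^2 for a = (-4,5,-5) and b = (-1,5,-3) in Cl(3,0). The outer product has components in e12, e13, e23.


a wedge b = (a1*b2 - a2*b1)*e12 + (a1*b3 - a3*b1)*e13 + (a2*b3 - a3*b2)*e23
e12 coeff: (-4)*5 - 5*(-1) = -20 - (-5) = -15
e13 coeff: (-4)*(-3) - (-5)*(-1) = 12 - 5 = 7
e23 coeff: 5*(-3) - (-5)*5 = -15 - (-25) = 10
|a wedge b|^2 = (-15)^2 + 7^2 + 10^2
= 225 + 49 + 100
= 374


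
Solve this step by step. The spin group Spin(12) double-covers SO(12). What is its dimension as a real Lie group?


Spin(n) double-covers SO(n); both have Lie algebra so(n) of dimension n(n-1)/2.
n = 12
n(n-1) = 12 * 11 = 132
dim Spin(12) = 132/2 = 66


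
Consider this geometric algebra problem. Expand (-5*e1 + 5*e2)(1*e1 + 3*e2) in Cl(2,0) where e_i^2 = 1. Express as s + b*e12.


Expand: (-5*e1 + 5*e2)(1*e1 + 3*e2)
= (-5)*1*e1e1 + (-5)*3*e1e2 + 5*1*e2e1 + 5*3*e2e2
Using e1^2 = e2^2 = 1, e2e1 = -e1e2:
Scalar part s = (-5)*1 + 5*3 = -5 + 15 = 10
Bivector part b = (-5)*3 - 5*1 = -15 - 5 = -20
uv = 10 - 20*e12


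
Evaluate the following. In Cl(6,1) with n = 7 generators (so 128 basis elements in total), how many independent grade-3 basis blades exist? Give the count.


Number of grade-k basis blades in Cl(p,q) with n = p + q is C(n, k).
n = 6 + 1 = 7
C(7, 3) = 7! / (3! * 4!)
= 5040 / (6 * 24)
= 35


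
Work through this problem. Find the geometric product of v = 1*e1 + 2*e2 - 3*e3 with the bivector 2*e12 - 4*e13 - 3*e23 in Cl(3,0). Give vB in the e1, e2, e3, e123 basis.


vB has grade-1 (vector) and grade-3 (trivector) parts: vB = (v _| B) + (v ^ B).
Vector part <vB>_1:
  e1: -v2*b12 - v3*b13 = -(2)*(2) - (-3)*(-4) = -16
  e2: v1*b12 - v3*b23 = (1)*(2) - (-3)*(-3) = -7
  e3: v1*b13 + v2*b23 = (1)*(-4) + (2)*(-3) = -10
Trivector part <vB>_3:
  e123: v1*b23 - v2*b13 + v3*b12 = (1)*(-3) - (2)*(-4) + (-3)*(2) = -1
vB = -16*e1 - 7*e2 - 10*e3 - 1*e123


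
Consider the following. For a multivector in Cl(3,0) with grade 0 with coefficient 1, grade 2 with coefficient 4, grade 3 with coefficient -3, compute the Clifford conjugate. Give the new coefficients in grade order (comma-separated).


Clifford conjugate sign for grade k: (-1)^(k(k+1)/2)
Grade 0: (-1)^(0*1/2) = (-1)^0 = 1, coeff 1 -> 1
Grade 2: (-1)^(2*3/2) = (-1)^3 = -1, coeff 4 -> -4
Grade 3: (-1)^(3*4/2) = (-1)^6 = 1, coeff -3 -> -3
Conjugated coefficients: 1, -4, -3


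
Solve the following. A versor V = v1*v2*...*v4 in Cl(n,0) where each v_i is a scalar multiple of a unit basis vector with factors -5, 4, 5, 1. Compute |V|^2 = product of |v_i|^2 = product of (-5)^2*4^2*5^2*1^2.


Each vector v_i has |v_i|^2 = s_i^2
Squared scales: (-5)^2 = 25, 4^2 = 16, 5^2 = 25, 1^2 = 1
|V|^2 = 25 * 16 * 25 * 1
= 10000


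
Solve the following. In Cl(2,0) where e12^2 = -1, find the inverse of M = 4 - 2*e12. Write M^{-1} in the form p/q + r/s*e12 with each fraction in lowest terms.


M = 4 - 2*e12, where e12^2 = -1.
Since M commutes with its reverse ~M = a - b*e12, M * ~M = a^2 - b^2*e12^2 = a^2 + b^2.
So M^{-1} = ~M / (a^2 + b^2) = (a - b*e12)/(a^2 + b^2).
a^2 + b^2 = 16 + 4 = 20
Scalar part = 4/20 = 1/5
Bivector coeff = 2/20 = 1/10
M^{-1} = 1/5 + 1/10*e12


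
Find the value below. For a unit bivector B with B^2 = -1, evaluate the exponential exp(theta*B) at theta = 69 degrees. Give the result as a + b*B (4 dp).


For a unit bivector B with B^2 = -1, the exponential series gives
e^(theta*B) = cos(theta) + sin(theta)*B (the GA analogue of Euler's formula).
theta = 69 degrees = 1.204277 rad
cos(69 deg) = 0.3584
sin(69 deg) = 0.9336
exp(theta*B) = 0.3584 + 0.9336*B


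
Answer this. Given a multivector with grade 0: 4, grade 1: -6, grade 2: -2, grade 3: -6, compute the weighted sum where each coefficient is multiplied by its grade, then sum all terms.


Grade-weighted sum = sum of grade_k * coefficient_k
0*4 = 0
1*(-6) = -6
2*(-2) = -4
3*(-6) = -18
Total = 0 + (-6) + (-4) + (-18) = -28


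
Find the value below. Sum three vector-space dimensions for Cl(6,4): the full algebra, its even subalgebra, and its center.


n = 6 + 4 = 10
Total dim = 2^10 = 1024
Even subalgebra dim = 2^9 = 512
n is even, so center dim = 1
Sum = 1024 + 512 + 1 = 1537


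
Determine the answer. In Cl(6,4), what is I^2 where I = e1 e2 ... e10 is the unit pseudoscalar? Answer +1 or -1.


The pseudoscalar I = e1...e_n (product of all n generators) of Cl(p,q) satisfies I^2 = (-1)^(q + n(n-1)/2).
p = 6, q = 4, n = p + q = 10
n(n-1)/2 = 10 * 9 / 2 = 45
Exponent = q + n(n-1)/2 = 4 + 45 = 49
I^2 = (-1)^49 = -1


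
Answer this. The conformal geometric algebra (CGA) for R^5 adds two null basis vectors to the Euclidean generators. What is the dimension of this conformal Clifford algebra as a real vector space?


The conformal model of R^5 uses Cl(6,1): the 5 Euclidean generators plus two extra orthogonal generators e+ (e+^2 = +1) and e- (e-^2 = -1), from which the null vectors e0, einf are built.
Number of generators m = 5 + 2 = 7.
dim Cl(p,q) = 2^m = 2^7 = 128


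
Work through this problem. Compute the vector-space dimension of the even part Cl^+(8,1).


Even subalgebra dimension = 2^(n-1)
n = 8 + 1 = 9
2^(9 - 1) = 2^8 = 256
Verification: sum of C(9,k) for even k = 1 + 36 + 126 + 84 + 9 = 256
Result = 256


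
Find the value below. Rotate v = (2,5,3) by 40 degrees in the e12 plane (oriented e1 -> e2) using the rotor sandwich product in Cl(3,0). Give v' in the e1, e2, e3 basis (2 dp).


Rotor R = cos(20deg) - sin(20deg)*e12
Rotation angle theta = 2 * 20 = 40 degrees in the e12 plane (e1 -> e2).
The component perpendicular to the plane (e3) is invariant: v'_3 = v3 = 3.00
cos(40deg) = 0.7660, sin(40deg) = 0.6428
v'_1 = v1*cos(theta) - v2*sin(theta) = 2*0.7660 - 5*0.6428 = -1.68
v'_2 = v1*sin(theta) + v2*cos(theta) = 2*0.6428 + 5*0.7660 = 5.12
v' = -1.68*e1 + 5.12*e2 + 3.00*e3


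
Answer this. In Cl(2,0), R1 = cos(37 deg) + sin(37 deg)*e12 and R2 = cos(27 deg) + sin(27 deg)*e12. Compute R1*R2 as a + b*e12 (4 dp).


Same-plane rotors commute and their half-angles add:
R1*R2 = cos(a1 + a2) + sin(a1 + a2)*e12.
a1 + a2 = 37 + 27 = 64 deg
cos(64 deg) = 0.4384
sin(64 deg) = 0.8988
R1*R2 = 0.4384 + 0.8988*e12


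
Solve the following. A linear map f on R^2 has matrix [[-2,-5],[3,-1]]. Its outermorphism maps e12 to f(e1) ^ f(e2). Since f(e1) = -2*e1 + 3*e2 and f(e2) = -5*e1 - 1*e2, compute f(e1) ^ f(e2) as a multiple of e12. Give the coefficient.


The outermorphism of a linear map f sends e1^e2 to f(e1)^f(e2).
f(e1) = -2*e1 + 3*e2
f(e2) = -5*e1 - 1*e2
f(e1) ^ f(e2) = (-2*e1 + 3*e2) ^ (-5*e1 - 1*e2)
= (-2)*(-1)*e12 + 3*(-5)*e21
= (2 - (-15))*e12
= 17*e12
Coefficient = 17


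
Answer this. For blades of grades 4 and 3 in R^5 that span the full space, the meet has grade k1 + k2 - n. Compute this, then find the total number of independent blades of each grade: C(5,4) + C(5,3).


Meet grade = grade(A) + grade(B) - n
= 4 + 3 - 5 = 2
C(5,4) = 5
C(5,3) = 10
dim_A + dim_B = 5 + 10 = 15


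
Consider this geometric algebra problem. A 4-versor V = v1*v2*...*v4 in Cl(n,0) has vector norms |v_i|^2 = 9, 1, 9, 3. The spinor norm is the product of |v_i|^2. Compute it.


Spinor norm N(V) = |v1|^2 * |v2|^2 * ... * |v4|^2
= 9 * 1 * 9 * 3
Running product: 9, 9, 81, 243
N(V) = 243


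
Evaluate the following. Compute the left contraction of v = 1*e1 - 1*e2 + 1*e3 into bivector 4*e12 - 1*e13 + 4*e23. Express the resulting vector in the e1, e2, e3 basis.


Left contraction v _| B = <vB>_1 (grade-1 part of the geometric product vB).
Using e1_|e12 = e2, e2_|e12 = -e1, e1_|e13 = e3, e3_|e13 = -e1, e2_|e23 = e3, e3_|e23 = -e2:
e1 coeff: -v2*b12 - v3*b13 = -(-1)*(4) - (1)*(-1) = 5
e2 coeff: v1*b12 - v3*b23 = (1)*(4) - (1)*(4) = 0
e3 coeff: v1*b13 + v2*b23 = (1)*(-1) + (-1)*(4) = -5
v _| B = 5*e1 + 0*e2 - 5*e3


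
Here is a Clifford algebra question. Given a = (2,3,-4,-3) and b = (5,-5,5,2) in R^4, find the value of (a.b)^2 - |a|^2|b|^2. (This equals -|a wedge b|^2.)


a . b = 2*5 + 3*(-5) + (-4)*5 + (-3)*2
= 10 + (-15) + (-20) + (-6) = -31
|a|^2 = 2^2 + 3^2 + (-4)^2 + (-3)^2 = 38
|b|^2 = 5^2 + (-5)^2 + 5^2 + 2^2 = 79
(a.b)^2 = (-31)^2 = 961
|a|^2 * |b|^2 = 38 * 79 = 3002
Result = 961 - 3002 = -2041


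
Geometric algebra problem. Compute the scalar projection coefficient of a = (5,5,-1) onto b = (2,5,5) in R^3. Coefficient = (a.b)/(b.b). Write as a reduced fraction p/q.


Projection coefficient = (a . b) / (b . b)
a . b = 5*2 + 5*5 + (-1)*5
= 10 + 25 + (-5) = 30
b . b = 2^2 + 5^2 + 5^2
= 4 + 25 + 25 = 54
Coefficient = 30/54
In lowest terms: 5/9


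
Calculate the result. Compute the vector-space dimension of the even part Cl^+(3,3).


Even subalgebra dimension = 2^(n-1)
n = 3 + 3 = 6
2^(6 - 1) = 2^5 = 32
Verification: sum of C(6,k) for even k = 1 + 15 + 15 + 1 = 32
Result = 32


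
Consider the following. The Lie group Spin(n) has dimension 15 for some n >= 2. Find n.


dim Spin(n) = dim so(n) = n(n-1)/2.
Solve n(n-1)/2 = 15, i.e. n^2 - n - 30 = 0.
Discriminant = 1 + 8*15 = 121
n = (1 + sqrt(121))/2 = (1 + 11)/2 = 6


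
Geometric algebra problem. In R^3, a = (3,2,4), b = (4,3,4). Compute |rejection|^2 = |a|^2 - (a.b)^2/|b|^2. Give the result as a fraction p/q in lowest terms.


|a|^2 = 3^2 + 2^2 + 4^2 = 29
|b|^2 = 4^2 + 3^2 + 4^2 = 41
a . b = 3*4 + 2*3 + 4*4 = 34
(a.b)^2 = 34^2 = 1156
|rej|^2 = 29 - 1156/41
= (1189 - 1156)/41
= 33/41
In lowest terms: 33/41


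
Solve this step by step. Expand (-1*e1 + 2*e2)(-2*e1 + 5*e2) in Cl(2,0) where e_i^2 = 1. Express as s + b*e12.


Expand: (-1*e1 + 2*e2)(-2*e1 + 5*e2)
= (-1)*(-2)*e1e1 + (-1)*5*e1e2 + 2*(-2)*e2e1 + 2*5*e2e2
Using e1^2 = e2^2 = 1, e2e1 = -e1e2:
Scalar part s = (-1)*(-2) + 2*5 = 2 + 10 = 12
Bivector part b = (-1)*5 - 2*(-2) = -5 - (-4) = -1
uv = 12 - 1*e12


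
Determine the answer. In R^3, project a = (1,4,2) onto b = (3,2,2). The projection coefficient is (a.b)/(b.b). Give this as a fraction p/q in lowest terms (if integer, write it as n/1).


Projection coefficient = (a . b) / (b . b)
a . b = 1*3 + 4*2 + 2*2
= 3 + 8 + 4 = 15
b . b = 3^2 + 2^2 + 2^2
= 9 + 4 + 4 = 17
Coefficient = 15/17
In lowest terms: 15/17


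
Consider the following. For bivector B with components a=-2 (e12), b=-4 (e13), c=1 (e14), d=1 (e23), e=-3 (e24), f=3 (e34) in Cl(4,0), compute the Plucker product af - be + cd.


Plucker relation: af - be + cd
a*f = (-2)*3 = -6
b*e = (-4)*(-3) = 12
c*d = 1*1 = 1
af - be + cd = -6 - 12 + 1
= -17


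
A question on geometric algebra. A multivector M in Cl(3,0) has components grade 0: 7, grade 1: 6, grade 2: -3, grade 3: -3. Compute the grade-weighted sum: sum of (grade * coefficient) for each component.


Grade-weighted sum = sum of grade_k * coefficient_k
0*7 = 0
1*6 = 6
2*(-3) = -6
3*(-3) = -9
Total = 0 + 6 + (-6) + (-9) = -9


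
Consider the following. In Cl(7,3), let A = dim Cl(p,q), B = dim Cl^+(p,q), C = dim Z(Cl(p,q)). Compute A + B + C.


n = 7 + 3 = 10
Total dim = 2^10 = 1024
Even subalgebra dim = 2^9 = 512
n is even, so center dim = 1
Sum = 1024 + 512 + 1 = 1537


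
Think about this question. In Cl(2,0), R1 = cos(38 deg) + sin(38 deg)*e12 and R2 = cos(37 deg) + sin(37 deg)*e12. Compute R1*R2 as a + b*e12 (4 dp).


Same-plane rotors commute and their half-angles add:
R1*R2 = cos(a1 + a2) + sin(a1 + a2)*e12.
a1 + a2 = 38 + 37 = 75 deg
cos(75 deg) = 0.2588
sin(75 deg) = 0.9659
R1*R2 = 0.2588 + 0.9659*e12


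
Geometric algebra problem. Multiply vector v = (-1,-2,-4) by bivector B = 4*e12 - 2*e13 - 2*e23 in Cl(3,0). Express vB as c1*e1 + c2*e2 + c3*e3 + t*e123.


vB has grade-1 (vector) and grade-3 (trivector) parts: vB = (v _| B) + (v ^ B).
Vector part <vB>_1:
  e1: -v2*b12 - v3*b13 = -(-2)*(4) - (-4)*(-2) = 0
  e2: v1*b12 - v3*b23 = (-1)*(4) - (-4)*(-2) = -12
  e3: v1*b13 + v2*b23 = (-1)*(-2) + (-2)*(-2) = 6
Trivector part <vB>_3:
  e123: v1*b23 - v2*b13 + v3*b12 = (-1)*(-2) - (-2)*(-2) + (-4)*(4) = -18
vB = 0*e1 - 12*e2 + 6*e3 - 18*e123


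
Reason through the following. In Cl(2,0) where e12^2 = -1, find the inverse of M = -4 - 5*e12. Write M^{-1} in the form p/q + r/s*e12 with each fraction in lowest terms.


M = -4 - 5*e12, where e12^2 = -1.
Since M commutes with its reverse ~M = a - b*e12, M * ~M = a^2 - b^2*e12^2 = a^2 + b^2.
So M^{-1} = ~M / (a^2 + b^2) = (a - b*e12)/(a^2 + b^2).
a^2 + b^2 = 16 + 25 = 41
Scalar part = -4/41 = -4/41
Bivector coeff = 5/41 = 5/41
M^{-1} = -4/41 + 5/41*e12


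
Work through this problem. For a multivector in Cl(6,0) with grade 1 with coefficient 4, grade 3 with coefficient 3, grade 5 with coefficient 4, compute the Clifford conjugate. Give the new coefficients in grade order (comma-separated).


Clifford conjugate sign for grade k: (-1)^(k(k+1)/2)
Grade 1: (-1)^(1*2/2) = (-1)^1 = -1, coeff 4 -> -4
Grade 3: (-1)^(3*4/2) = (-1)^6 = 1, coeff 3 -> 3
Grade 5: (-1)^(5*6/2) = (-1)^15 = -1, coeff 4 -> -4
Conjugated coefficients: -4, 3, -4


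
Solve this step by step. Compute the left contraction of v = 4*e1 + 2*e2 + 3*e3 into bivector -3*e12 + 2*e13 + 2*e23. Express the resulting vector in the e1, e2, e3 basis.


Left contraction v _| B = <vB>_1 (grade-1 part of the geometric product vB).
Using e1_|e12 = e2, e2_|e12 = -e1, e1_|e13 = e3, e3_|e13 = -e1, e2_|e23 = e3, e3_|e23 = -e2:
e1 coeff: -v2*b12 - v3*b13 = -(2)*(-3) - (3)*(2) = 0
e2 coeff: v1*b12 - v3*b23 = (4)*(-3) - (3)*(2) = -18
e3 coeff: v1*b13 + v2*b23 = (4)*(2) + (2)*(2) = 12
v _| B = 0*e1 - 18*e2 + 12*e3


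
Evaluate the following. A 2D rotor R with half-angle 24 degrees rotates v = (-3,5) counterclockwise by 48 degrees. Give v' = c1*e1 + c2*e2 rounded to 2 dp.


Rotor R = cos(24deg) - sin(24deg)*e12
Rotation angle theta = 2 * 24 = 48 degrees
v' = R*v*~R rotates v by theta.
cos(48deg) = 0.6691, sin(48deg) = 0.7431
v'_1 = -3*cos(48deg) - 5*sin(48deg)
= -3*0.6691 - 5*0.7431
= -5.72
v'_2 = -3*sin(48deg) + 5*cos(48deg)
= -3*0.7431 + 5*0.6691
= 1.12
v' = -5.72*e1 + 1.12*e2


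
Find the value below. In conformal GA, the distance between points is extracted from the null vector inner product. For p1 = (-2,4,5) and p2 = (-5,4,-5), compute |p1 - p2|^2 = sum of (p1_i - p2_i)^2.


p1 - p2 = (3, 0, 10)
|p1 - p2|^2 = 3^2 + 0^2 + 10^2
= 9 + 0 + 100
= 109


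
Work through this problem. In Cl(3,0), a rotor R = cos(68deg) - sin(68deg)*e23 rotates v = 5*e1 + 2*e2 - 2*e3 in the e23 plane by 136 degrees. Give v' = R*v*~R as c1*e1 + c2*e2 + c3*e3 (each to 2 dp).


Rotor R = cos(68deg) - sin(68deg)*e23
Rotation angle theta = 2 * 68 = 136 degrees in the e23 plane (e2 -> e3).
The component perpendicular to the plane (e1) is invariant: v'_1 = v1 = 5.00
cos(136deg) = -0.7193, sin(136deg) = 0.6947
v'_2 = v2*cos(theta) - v3*sin(theta) = 2*(-0.7193) - (-2)*0.6947 = -0.05
v'_3 = v2*sin(theta) + v3*cos(theta) = 2*0.6947 + (-2)*(-0.7193) = 2.83
v' = 5.00*e1 - 0.05*e2 + 2.83*e3


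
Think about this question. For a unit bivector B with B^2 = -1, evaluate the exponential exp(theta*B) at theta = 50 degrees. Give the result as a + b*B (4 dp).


For a unit bivector B with B^2 = -1, the exponential series gives
e^(theta*B) = cos(theta) + sin(theta)*B (the GA analogue of Euler's formula).
theta = 50 degrees = 0.872665 rad
cos(50 deg) = 0.6428
sin(50 deg) = 0.7660
exp(theta*B) = 0.6428 + 0.7660*B


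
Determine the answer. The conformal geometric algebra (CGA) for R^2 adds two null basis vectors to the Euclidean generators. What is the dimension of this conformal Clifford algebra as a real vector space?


The conformal model of R^2 uses Cl(3,1): the 2 Euclidean generators plus two extra orthogonal generators e+ (e+^2 = +1) and e- (e-^2 = -1), from which the null vectors e0, einf are built.
Number of generators m = 2 + 2 = 4.
dim Cl(p,q) = 2^m = 2^4 = 16


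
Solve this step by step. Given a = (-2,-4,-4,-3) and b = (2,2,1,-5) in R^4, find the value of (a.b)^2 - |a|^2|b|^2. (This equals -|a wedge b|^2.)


a . b = (-2)*2 + (-4)*2 + (-4)*1 + (-3)*(-5)
= -4 + (-8) + (-4) + 15 = -1
|a|^2 = (-2)^2 + (-4)^2 + (-4)^2 + (-3)^2 = 45
|b|^2 = 2^2 + 2^2 + 1^2 + (-5)^2 = 34
(a.b)^2 = (-1)^2 = 1
|a|^2 * |b|^2 = 45 * 34 = 1530
Result = 1 - 1530 = -1529


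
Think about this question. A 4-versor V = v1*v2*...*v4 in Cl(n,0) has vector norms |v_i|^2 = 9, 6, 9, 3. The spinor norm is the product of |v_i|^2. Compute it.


Spinor norm N(V) = |v1|^2 * |v2|^2 * ... * |v4|^2
= 9 * 6 * 9 * 3
Running product: 9, 54, 486, 1458
N(V) = 1458


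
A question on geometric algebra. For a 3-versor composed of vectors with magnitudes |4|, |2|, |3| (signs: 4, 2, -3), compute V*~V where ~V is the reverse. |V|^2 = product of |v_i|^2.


Each vector v_i has |v_i|^2 = s_i^2
Squared scales: 4^2 = 16, 2^2 = 4, (-3)^2 = 9
|V|^2 = 16 * 4 * 9
= 576


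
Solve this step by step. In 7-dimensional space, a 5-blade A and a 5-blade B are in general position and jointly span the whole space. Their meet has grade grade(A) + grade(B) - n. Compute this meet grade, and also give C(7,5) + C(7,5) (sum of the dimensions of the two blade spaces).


Meet grade = grade(A) + grade(B) - n
= 5 + 5 - 7 = 3
C(7,5) = 21
C(7,5) = 21
dim_A + dim_B = 21 + 21 = 42


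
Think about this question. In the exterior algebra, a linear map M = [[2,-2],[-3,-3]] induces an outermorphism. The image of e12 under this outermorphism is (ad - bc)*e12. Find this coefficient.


The outermorphism of a linear map f sends e1^e2 to f(e1)^f(e2).
f(e1) = 2*e1 - 3*e2
f(e2) = -2*e1 - 3*e2
f(e1) ^ f(e2) = (2*e1 - 3*e2) ^ (-2*e1 - 3*e2)
= 2*(-3)*e12 + (-3)*(-2)*e21
= (-6 - 6)*e12
= -12*e12
Coefficient = -12


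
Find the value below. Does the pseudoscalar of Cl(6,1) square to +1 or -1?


The pseudoscalar I = e1...e_n (product of all n generators) of Cl(p,q) satisfies I^2 = (-1)^(q + n(n-1)/2).
p = 6, q = 1, n = p + q = 7
n(n-1)/2 = 7 * 6 / 2 = 21
Exponent = q + n(n-1)/2 = 1 + 21 = 22
I^2 = (-1)^22 = +1


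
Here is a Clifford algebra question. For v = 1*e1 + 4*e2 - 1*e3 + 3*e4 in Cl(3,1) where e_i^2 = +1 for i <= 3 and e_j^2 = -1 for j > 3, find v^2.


v^2 = sum of c_i^2 * e_i^2
Positive signature terms (e_i^2 = +1): 1^2 + 4^2 + (-1)^2 = 18
Negative signature terms (e_j^2 = -1): 3^2 = 9
v^2 = 18 - 9 = 9


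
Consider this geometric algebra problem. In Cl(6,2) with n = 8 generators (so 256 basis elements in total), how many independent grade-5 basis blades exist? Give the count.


Number of grade-k basis blades in Cl(p,q) with n = p + q is C(n, k).
n = 6 + 2 = 8
C(8, 5) = 8! / (5! * 3!)
= 40320 / (120 * 6)
= 56


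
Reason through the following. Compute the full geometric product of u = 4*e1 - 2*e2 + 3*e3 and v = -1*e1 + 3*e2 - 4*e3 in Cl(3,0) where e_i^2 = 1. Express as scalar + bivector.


In Cl(3,0): e_i^2 = 1, e_ie_j = -e_je_i for i != j.
Scalar part = u . v = 4*(-1) + (-2)*3 + 3*(-4)
= -4 + (-6) + (-12) = -22
e12 coeff = 4*3 - (-2)*(-1) = 12 - 2 = 10
e13 coeff = 4*(-4) - 3*(-1) = -16 - (-3) = -13
e23 coeff = (-2)*(-4) - 3*3 = 8 - 9 = -1
uv = -22 + 10*e12 - 13*e13 - 1*e23


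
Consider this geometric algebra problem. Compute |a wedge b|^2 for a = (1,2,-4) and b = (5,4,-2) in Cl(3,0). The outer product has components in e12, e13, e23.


a wedge b = (a1*b2 - a2*b1)*e12 + (a1*b3 - a3*b1)*e13 + (a2*b3 - a3*b2)*e23
e12 coeff: 1*4 - 2*5 = 4 - 10 = -6
e13 coeff: 1*(-2) - (-4)*5 = -2 - (-20) = 18
e23 coeff: 2*(-2) - (-4)*4 = -4 - (-16) = 12
|a wedge b|^2 = (-6)^2 + 18^2 + 12^2
= 36 + 324 + 144
= 504


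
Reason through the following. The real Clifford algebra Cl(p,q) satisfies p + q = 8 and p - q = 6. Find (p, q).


We need p + q = 8 and p - q = 6.
Adding: 2p = 8 + 6 = 14, so p = 7.
Then q = 8 - 7 = 1.
(p, q) = (7, 1)


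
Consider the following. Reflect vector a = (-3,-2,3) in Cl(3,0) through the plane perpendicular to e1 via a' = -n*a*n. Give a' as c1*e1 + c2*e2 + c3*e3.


Reflection formula: a' = -n*a*n, with n = e1 (unit vector, n^2 = 1).
For reflection through hyperplane perp to e1:
The component along e1 flips sign, others stay.
a = (-3, -2, 3)
a' = (3, -2, 3)
a' = 3*e1 - 2*e2 + 3*e3


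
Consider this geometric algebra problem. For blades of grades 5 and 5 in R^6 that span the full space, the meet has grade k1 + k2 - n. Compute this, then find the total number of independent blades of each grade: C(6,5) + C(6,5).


Meet grade = grade(A) + grade(B) - n
= 5 + 5 - 6 = 4
C(6,5) = 6
C(6,5) = 6
dim_A + dim_B = 6 + 6 = 12


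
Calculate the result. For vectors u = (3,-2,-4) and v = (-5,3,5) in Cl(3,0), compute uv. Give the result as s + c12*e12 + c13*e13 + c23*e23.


In Cl(3,0): e_i^2 = 1, e_ie_j = -e_je_i for i != j.
Scalar part = u . v = 3*(-5) + (-2)*3 + (-4)*5
= -15 + (-6) + (-20) = -41
e12 coeff = 3*3 - (-2)*(-5) = 9 - 10 = -1
e13 coeff = 3*5 - (-4)*(-5) = 15 - 20 = -5
e23 coeff = (-2)*5 - (-4)*3 = -10 - (-12) = 2
uv = -41 - 1*e12 - 5*e13 + 2*e23


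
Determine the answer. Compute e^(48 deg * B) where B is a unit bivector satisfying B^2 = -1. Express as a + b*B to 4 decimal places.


For a unit bivector B with B^2 = -1, the exponential series gives
e^(theta*B) = cos(theta) + sin(theta)*B (the GA analogue of Euler's formula).
theta = 48 degrees = 0.837758 rad
cos(48 deg) = 0.6691
sin(48 deg) = 0.7431
exp(theta*B) = 0.6691 + 0.7431*B


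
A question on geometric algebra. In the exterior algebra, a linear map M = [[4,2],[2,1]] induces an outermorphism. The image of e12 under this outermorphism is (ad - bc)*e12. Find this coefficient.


The outermorphism of a linear map f sends e1^e2 to f(e1)^f(e2).
f(e1) = 4*e1 + 2*e2
f(e2) = 2*e1 + 1*e2
f(e1) ^ f(e2) = (4*e1 + 2*e2) ^ (2*e1 + 1*e2)
= 4*1*e12 + 2*2*e21
= (4 - 4)*e12
= 0*e12
Coefficient = 0


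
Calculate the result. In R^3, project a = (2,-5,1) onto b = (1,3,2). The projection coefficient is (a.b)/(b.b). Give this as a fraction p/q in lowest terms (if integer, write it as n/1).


Projection coefficient = (a . b) / (b . b)
a . b = 2*1 + (-5)*3 + 1*2
= 2 + (-15) + 2 = -11
b . b = 1^2 + 3^2 + 2^2
= 1 + 9 + 4 = 14
Coefficient = -11/14
In lowest terms: -11/14


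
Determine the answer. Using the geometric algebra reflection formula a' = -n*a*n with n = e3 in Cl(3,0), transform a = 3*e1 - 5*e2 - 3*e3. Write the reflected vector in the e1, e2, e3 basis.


Reflection formula: a' = -n*a*n, with n = e3 (unit vector, n^2 = 1).
For reflection through hyperplane perp to e3:
The component along e3 flips sign, others stay.
a = (3, -5, -3)
a' = (3, -5, 3)
a' = 3*e1 - 5*e2 + 3*e3


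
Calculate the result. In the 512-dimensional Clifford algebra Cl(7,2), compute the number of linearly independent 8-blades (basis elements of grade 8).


Number of grade-k basis blades in Cl(p,q) with n = p + q is C(n, k).
n = 7 + 2 = 9
C(9, 8) = 9! / (8! * 1!)
= 362880 / (40320 * 1)
= 9


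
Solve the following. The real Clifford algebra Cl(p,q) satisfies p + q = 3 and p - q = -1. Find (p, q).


We need p + q = 3 and p - q = -1.
Adding: 2p = 3 + (-1) = 2, so p = 1.
Then q = 3 - 1 = 2.
(p, q) = (1, 2)


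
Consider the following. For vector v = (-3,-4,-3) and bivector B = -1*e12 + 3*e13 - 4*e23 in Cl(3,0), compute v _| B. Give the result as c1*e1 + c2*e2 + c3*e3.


Left contraction v _| B = <vB>_1 (grade-1 part of the geometric product vB).
Using e1_|e12 = e2, e2_|e12 = -e1, e1_|e13 = e3, e3_|e13 = -e1, e2_|e23 = e3, e3_|e23 = -e2:
e1 coeff: -v2*b12 - v3*b13 = -(-4)*(-1) - (-3)*(3) = 5
e2 coeff: v1*b12 - v3*b23 = (-3)*(-1) - (-3)*(-4) = -9
e3 coeff: v1*b13 + v2*b23 = (-3)*(3) + (-4)*(-4) = 7
v _| B = 5*e1 - 9*e2 + 7*e3


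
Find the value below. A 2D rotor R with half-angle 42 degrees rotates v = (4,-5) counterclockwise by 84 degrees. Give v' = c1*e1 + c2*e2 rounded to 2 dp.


Rotor R = cos(42deg) - sin(42deg)*e12
Rotation angle theta = 2 * 42 = 84 degrees
v' = R*v*~R rotates v by theta.
cos(84deg) = 0.1045, sin(84deg) = 0.9945
v'_1 = 4*cos(84deg) - (-5)*sin(84deg)
= 4*0.1045 - (-5)*0.9945
= 5.39
v'_2 = 4*sin(84deg) + (-5)*cos(84deg)
= 4*0.9945 + (-5)*0.1045
= 3.46
v' = 5.39*e1 + 3.46*e2


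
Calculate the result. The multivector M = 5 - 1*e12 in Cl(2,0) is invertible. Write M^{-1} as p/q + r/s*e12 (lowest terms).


M = 5 - 1*e12, where e12^2 = -1.
Since M commutes with its reverse ~M = a - b*e12, M * ~M = a^2 - b^2*e12^2 = a^2 + b^2.
So M^{-1} = ~M / (a^2 + b^2) = (a - b*e12)/(a^2 + b^2).
a^2 + b^2 = 25 + 1 = 26
Scalar part = 5/26 = 5/26
Bivector coeff = 1/26 = 1/26
M^{-1} = 5/26 + 1/26*e12


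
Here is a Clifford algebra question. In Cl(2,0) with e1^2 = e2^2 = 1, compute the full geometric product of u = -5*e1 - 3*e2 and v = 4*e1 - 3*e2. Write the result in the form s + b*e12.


Expand: (-5*e1 - 3*e2)(4*e1 - 3*e2)
= (-5)*4*e1e1 + (-5)*(-3)*e1e2 + (-3)*4*e2e1 + (-3)*(-3)*e2e2
Using e1^2 = e2^2 = 1, e2e1 = -e1e2:
Scalar part s = (-5)*4 + (-3)*(-3) = -20 + 9 = -11
Bivector part b = (-5)*(-3) - (-3)*4 = 15 - (-12) = 27
uv = -11 + 27*e12


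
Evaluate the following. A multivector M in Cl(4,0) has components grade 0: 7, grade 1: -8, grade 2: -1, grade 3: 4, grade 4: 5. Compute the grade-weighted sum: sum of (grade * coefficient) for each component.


Grade-weighted sum = sum of grade_k * coefficient_k
0*7 = 0
1*(-8) = -8
2*(-1) = -2
3*4 = 12
4*5 = 20
Total = 0 + (-8) + (-2) + 12 + 20 = 22


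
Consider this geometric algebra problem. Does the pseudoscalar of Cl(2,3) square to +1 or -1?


The pseudoscalar I = e1...e_n (product of all n generators) of Cl(p,q) satisfies I^2 = (-1)^(q + n(n-1)/2).
p = 2, q = 3, n = p + q = 5
n(n-1)/2 = 5 * 4 / 2 = 10
Exponent = q + n(n-1)/2 = 3 + 10 = 13
I^2 = (-1)^13 = -1


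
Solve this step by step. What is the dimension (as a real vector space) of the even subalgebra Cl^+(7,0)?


Even subalgebra dimension = 2^(n-1)
n = 7 + 0 = 7
2^(7 - 1) = 2^6 = 64
Verification: sum of C(7,k) for even k = 1 + 21 + 35 + 7 = 64
Result = 64


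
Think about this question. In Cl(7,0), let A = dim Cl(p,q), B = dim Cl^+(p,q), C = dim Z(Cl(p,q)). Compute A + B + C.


n = 7 + 0 = 7
Total dim = 2^7 = 128
Even subalgebra dim = 2^6 = 64
n is odd, so center dim = 2
Sum = 128 + 64 + 2 = 194


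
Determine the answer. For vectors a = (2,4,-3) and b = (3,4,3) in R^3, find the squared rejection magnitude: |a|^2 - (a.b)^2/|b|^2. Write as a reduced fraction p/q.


|a|^2 = 2^2 + 4^2 + (-3)^2 = 29
|b|^2 = 3^2 + 4^2 + 3^2 = 34
a . b = 2*3 + 4*4 + (-3)*3 = 13
(a.b)^2 = 13^2 = 169
|rej|^2 = 29 - 169/34
= (986 - 169)/34
= 817/34
In lowest terms: 817/34


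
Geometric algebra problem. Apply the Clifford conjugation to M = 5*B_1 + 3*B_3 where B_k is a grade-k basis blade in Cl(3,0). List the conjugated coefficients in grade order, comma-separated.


Clifford conjugate sign for grade k: (-1)^(k(k+1)/2)
Grade 1: (-1)^(1*2/2) = (-1)^1 = -1, coeff 5 -> -5
Grade 3: (-1)^(3*4/2) = (-1)^6 = 1, coeff 3 -> 3
Conjugated coefficients: -5, 3


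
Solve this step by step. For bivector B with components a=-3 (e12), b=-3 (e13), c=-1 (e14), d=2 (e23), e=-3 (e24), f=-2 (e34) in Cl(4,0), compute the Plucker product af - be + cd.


Plucker relation: af - be + cd
a*f = (-3)*(-2) = 6
b*e = (-3)*(-3) = 9
c*d = (-1)*2 = -2
af - be + cd = 6 - 9 + (-2)
= -5


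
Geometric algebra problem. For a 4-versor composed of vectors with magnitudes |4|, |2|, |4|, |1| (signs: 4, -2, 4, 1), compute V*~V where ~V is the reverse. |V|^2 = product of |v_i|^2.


Each vector v_i has |v_i|^2 = s_i^2
Squared scales: 4^2 = 16, (-2)^2 = 4, 4^2 = 16, 1^2 = 1
|V|^2 = 16 * 4 * 16 * 1
= 1024


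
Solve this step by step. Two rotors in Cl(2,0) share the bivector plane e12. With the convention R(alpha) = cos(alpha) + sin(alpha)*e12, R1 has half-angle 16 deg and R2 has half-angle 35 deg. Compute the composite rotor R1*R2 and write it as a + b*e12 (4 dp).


Same-plane rotors commute and their half-angles add:
R1*R2 = cos(a1 + a2) + sin(a1 + a2)*e12.
a1 + a2 = 16 + 35 = 51 deg
cos(51 deg) = 0.6293
sin(51 deg) = 0.7771
R1*R2 = 0.6293 + 0.7771*e12


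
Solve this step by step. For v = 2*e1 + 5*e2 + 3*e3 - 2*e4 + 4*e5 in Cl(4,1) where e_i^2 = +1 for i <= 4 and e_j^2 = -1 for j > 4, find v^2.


v^2 = sum of c_i^2 * e_i^2
Positive signature terms (e_i^2 = +1): 2^2 + 5^2 + 3^2 + (-2)^2 = 42
Negative signature terms (e_j^2 = -1): 4^2 = 16
v^2 = 42 - 16 = 26


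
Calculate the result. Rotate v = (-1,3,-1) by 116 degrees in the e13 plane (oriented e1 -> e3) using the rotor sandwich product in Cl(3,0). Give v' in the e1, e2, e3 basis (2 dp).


Rotor R = cos(58deg) - sin(58deg)*e13
Rotation angle theta = 2 * 58 = 116 degrees in the e13 plane (e1 -> e3).
The component perpendicular to the plane (e2) is invariant: v'_2 = v2 = 3.00
cos(116deg) = -0.4384, sin(116deg) = 0.8988
v'_1 = v1*cos(theta) - v3*sin(theta) = -1*(-0.4384) - (-1)*0.8988 = 1.34
v'_3 = v1*sin(theta) + v3*cos(theta) = -1*0.8988 + (-1)*(-0.4384) = -0.46
v' = 1.34*e1 + 3.00*e2 - 0.46*e3


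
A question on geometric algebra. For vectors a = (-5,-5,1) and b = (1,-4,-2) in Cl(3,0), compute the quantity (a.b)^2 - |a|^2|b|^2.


a . b = (-5)*1 + (-5)*(-4) + 1*(-2)
= -5 + 20 + (-2) = 13
|a|^2 = (-5)^2 + (-5)^2 + 1^2 = 51
|b|^2 = 1^2 + (-4)^2 + (-2)^2 = 21
(a.b)^2 = 13^2 = 169
|a|^2 * |b|^2 = 51 * 21 = 1071
Result = 169 - 1071 = -902


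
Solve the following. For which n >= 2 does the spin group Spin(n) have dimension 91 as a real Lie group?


dim Spin(n) = dim so(n) = n(n-1)/2.
Solve n(n-1)/2 = 91, i.e. n^2 - n - 182 = 0.
Discriminant = 1 + 8*91 = 729
n = (1 + sqrt(729))/2 = (1 + 27)/2 = 14
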